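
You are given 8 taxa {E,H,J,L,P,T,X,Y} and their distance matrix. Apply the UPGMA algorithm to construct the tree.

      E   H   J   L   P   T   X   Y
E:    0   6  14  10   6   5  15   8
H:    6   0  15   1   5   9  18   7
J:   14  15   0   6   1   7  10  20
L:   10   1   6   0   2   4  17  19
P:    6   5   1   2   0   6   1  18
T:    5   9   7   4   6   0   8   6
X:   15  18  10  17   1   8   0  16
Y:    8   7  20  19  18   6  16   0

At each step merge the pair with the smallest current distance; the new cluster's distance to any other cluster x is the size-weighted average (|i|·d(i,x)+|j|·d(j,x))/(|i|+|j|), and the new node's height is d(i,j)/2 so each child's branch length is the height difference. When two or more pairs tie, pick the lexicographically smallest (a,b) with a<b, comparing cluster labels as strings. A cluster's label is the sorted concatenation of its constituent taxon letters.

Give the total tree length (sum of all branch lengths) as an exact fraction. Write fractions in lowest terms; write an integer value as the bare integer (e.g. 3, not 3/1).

388/15

iteration 1: select H,L (d=1); attach at lengths (1/2, 1/2); label the merged cluster HL
  updated: d(E,HL)=8, d(HL,J)=21/2, d(HL,P)=7/2, d(HL,T)=13/2, d(HL,X)=35/2, d(HL,Y)=13
iteration 2: select J,P (d=1); attach at lengths (1/2, 1/2); label the merged cluster JP
  updated: d(E,JP)=10, d(HL,JP)=7, d(JP,T)=13/2, d(JP,X)=11/2, d(JP,Y)=19
iteration 3: select E,T (d=5); attach at lengths (5/2, 5/2); label the merged cluster ET
  updated: d(ET,HL)=29/4, d(ET,JP)=33/4, d(ET,X)=23/2, d(ET,Y)=7
iteration 4: select JP,X (d=11/2); attach at lengths (9/4, 11/4); label the merged cluster JPX
  updated: d(ET,JPX)=28/3, d(HL,JPX)=21/2, d(JPX,Y)=18
iteration 5: select ET,Y (d=7); attach at lengths (1, 7/2); label the merged cluster ETY
  updated: d(ETY,HL)=55/6, d(ETY,JPX)=110/9
iteration 6: select ETY,HL (d=55/6); attach at lengths (13/12, 49/12); label the merged cluster EHLTY
  updated: d(EHLTY,JPX)=173/15
iteration 7: select EHLTY,JPX (d=173/15); attach at lengths (71/60, 181/60); label the merged cluster EHJLPTXY
final tree: ((((E:5/2,T:5/2):1,Y:7/2):13/12,(H:1/2,L:1/2):49/12):71/60,((J:1/2,P:1/2):9/4,X:11/4):181/60)
total length: 388/15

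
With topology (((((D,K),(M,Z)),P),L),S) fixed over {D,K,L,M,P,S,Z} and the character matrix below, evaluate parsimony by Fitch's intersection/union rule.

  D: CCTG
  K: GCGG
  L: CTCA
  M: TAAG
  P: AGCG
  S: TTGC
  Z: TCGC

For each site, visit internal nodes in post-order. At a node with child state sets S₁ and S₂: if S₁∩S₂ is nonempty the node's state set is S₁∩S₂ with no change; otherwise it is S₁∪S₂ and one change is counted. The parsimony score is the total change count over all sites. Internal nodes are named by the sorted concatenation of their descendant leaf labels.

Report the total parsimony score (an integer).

DK@0: {C} ∪ {G} = {C,G} (union, +1)
MZ@0: {T} ∩ {T} = {T} (intersection, +0)
DKMZ@0: {C,G} ∪ {T} = {C,G,T} (union, +1)
DKMPZ@0: {C,G,T} ∪ {A} = {A,C,G,T} (union, +1)
DKLMPZ@0: {A,C,G,T} ∩ {C} = {C} (intersection, +0)
DKLMPSZ@0: {C} ∪ {T} = {C,T} (union, +1)
DK@1: {C} ∩ {C} = {C} (intersection, +0)
MZ@1: {A} ∪ {C} = {A,C} (union, +1)
DKMZ@1: {C} ∩ {A,C} = {C} (intersection, +0)
DKMPZ@1: {C} ∪ {G} = {C,G} (union, +1)
DKLMPZ@1: {C,G} ∪ {T} = {C,G,T} (union, +1)
DKLMPSZ@1: {C,G,T} ∩ {T} = {T} (intersection, +0)
DK@2: {T} ∪ {G} = {G,T} (union, +1)
MZ@2: {A} ∪ {G} = {A,G} (union, +1)
DKMZ@2: {G,T} ∩ {A,G} = {G} (intersection, +0)
DKMPZ@2: {G} ∪ {C} = {C,G} (union, +1)
DKLMPZ@2: {C,G} ∩ {C} = {C} (intersection, +0)
DKLMPSZ@2: {C} ∪ {G} = {C,G} (union, +1)
DK@3: {G} ∩ {G} = {G} (intersection, +0)
MZ@3: {G} ∪ {C} = {C,G} (union, +1)
DKMZ@3: {G} ∩ {C,G} = {G} (intersection, +0)
DKMPZ@3: {G} ∩ {G} = {G} (intersection, +0)
DKLMPZ@3: {G} ∪ {A} = {A,G} (union, +1)
DKLMPSZ@3: {A,G} ∪ {C} = {A,C,G} (union, +1)
per-site changes: [4, 3, 4, 3]; total = 14

14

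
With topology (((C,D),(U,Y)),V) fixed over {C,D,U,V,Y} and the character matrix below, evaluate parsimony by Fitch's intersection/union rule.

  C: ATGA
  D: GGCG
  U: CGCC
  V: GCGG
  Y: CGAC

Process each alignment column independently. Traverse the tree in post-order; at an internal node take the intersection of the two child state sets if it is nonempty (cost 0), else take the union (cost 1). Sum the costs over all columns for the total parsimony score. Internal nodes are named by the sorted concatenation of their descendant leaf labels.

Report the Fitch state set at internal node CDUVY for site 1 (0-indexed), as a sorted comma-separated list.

C,G

site 0, node CD: C={A} ∪ D={G} → {A,G} (+1)
site 0, node UY: U={C} ∩ Y={C} → {C} (+0)
site 0, node CDUY: CD={A,G} ∪ UY={C} → {A,C,G} (+1)
site 0, node CDUVY: CDUY={A,C,G} ∩ V={G} → {G} (+0)
site 1, node CD: C={T} ∪ D={G} → {G,T} (+1)
site 1, node UY: U={G} ∩ Y={G} → {G} (+0)
site 1, node CDUY: CD={G,T} ∩ UY={G} → {G} (+0)
site 1, node CDUVY: CDUY={G} ∪ V={C} → {C,G} (+1)
site 2, node CD: C={G} ∪ D={C} → {C,G} (+1)
site 2, node UY: U={C} ∪ Y={A} → {A,C} (+1)
site 2, node CDUY: CD={C,G} ∩ UY={A,C} → {C} (+0)
site 2, node CDUVY: CDUY={C} ∪ V={G} → {C,G} (+1)
site 3, node CD: C={A} ∪ D={G} → {A,G} (+1)
site 3, node UY: U={C} ∩ Y={C} → {C} (+0)
site 3, node CDUY: CD={A,G} ∪ UY={C} → {A,C,G} (+1)
site 3, node CDUVY: CDUY={A,C,G} ∩ V={G} → {G} (+0)
per-site changes: [2, 2, 3, 2]; total = 9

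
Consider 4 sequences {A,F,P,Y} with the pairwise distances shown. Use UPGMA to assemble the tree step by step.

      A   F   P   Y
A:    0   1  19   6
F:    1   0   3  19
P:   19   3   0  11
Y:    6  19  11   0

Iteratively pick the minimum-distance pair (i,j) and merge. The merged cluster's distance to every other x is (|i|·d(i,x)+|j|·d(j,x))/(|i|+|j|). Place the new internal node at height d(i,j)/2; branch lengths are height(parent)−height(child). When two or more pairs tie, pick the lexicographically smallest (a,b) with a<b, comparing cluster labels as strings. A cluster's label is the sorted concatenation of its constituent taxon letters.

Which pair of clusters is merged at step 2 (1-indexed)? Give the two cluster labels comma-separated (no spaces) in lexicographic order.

AF,P

1. join A+F (d=1) ⇒ AF; edges |A|=1/2, |F|=1/2
  updated: d(AF,P)=11, d(AF,Y)=25/2
2. join AF+P (d=11) ⇒ AFP; edges |AF|=5, |P|=11/2
  updated: d(AFP,Y)=12
3. join AFP+Y (d=12) ⇒ AFPY; edges |AFP|=1/2, |Y|=6
final tree: (((A:1/2,F:1/2):5,P:11/2):1/2,Y:6)
total length: 18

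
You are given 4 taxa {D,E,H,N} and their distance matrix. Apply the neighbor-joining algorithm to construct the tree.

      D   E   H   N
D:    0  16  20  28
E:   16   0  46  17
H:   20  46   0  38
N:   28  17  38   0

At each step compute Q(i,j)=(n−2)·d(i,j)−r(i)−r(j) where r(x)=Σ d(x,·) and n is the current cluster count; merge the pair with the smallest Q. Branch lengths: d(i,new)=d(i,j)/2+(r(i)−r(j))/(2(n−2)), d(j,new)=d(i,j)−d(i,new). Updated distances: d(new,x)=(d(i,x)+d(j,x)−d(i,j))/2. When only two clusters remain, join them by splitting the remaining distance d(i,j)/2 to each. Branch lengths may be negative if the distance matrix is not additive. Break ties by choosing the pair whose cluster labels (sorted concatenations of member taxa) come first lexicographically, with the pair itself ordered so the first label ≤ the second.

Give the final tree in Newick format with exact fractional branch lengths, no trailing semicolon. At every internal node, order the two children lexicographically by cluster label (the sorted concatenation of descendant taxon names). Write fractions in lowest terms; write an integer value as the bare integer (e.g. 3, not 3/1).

(((D:0,H:20):27/2,E:15/2):19/4,N:19/4)

iteration 1: select D,H (d=20, Q=-128); attach at lengths (0, 20); label the merged cluster DH
  updated: d(DH,E)=21, d(DH,N)=23
iteration 2: select DH,E (d=21, Q=-61); attach at lengths (27/2, 15/2); label the merged cluster DEH
  updated: d(DEH,N)=19/2
iteration 3: select DEH,N (d=19/2); attach at lengths (19/4, 19/4); label the merged cluster DEHN
final tree: (((D:0,H:20):27/2,E:15/2):19/4,N:19/4)
total length: 101/2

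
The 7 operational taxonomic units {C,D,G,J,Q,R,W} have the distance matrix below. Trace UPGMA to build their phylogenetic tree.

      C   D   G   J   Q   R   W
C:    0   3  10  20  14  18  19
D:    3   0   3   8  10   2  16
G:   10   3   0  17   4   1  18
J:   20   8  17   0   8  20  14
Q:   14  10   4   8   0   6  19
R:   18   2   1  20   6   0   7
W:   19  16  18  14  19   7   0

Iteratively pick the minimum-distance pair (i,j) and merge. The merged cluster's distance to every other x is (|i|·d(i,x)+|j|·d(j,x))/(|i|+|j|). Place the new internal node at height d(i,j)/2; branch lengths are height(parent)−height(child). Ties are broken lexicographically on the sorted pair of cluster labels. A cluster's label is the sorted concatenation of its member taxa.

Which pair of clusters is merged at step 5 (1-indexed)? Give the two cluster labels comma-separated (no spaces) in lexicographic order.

iteration 1: select G,R (d=1); attach at lengths (1/2, 1/2); label the merged cluster GR
  updated: d(C,GR)=14, d(D,GR)=5/2, d(GR,J)=37/2, d(GR,Q)=5, d(GR,W)=25/2
iteration 2: select D,GR (d=5/2); attach at lengths (5/4, 3/4); label the merged cluster DGR
  updated: d(C,DGR)=31/3, d(DGR,J)=15, d(DGR,Q)=20/3, d(DGR,W)=41/3
iteration 3: select DGR,Q (d=20/3); attach at lengths (25/12, 10/3); label the merged cluster DGQR
  updated: d(C,DGQR)=45/4, d(DGQR,J)=53/4, d(DGQR,W)=15
iteration 4: select C,DGQR (d=45/4); attach at lengths (45/8, 55/24); label the merged cluster CDGQR
  updated: d(CDGQR,J)=73/5, d(CDGQR,W)=79/5
iteration 5: select J,W (d=14); attach at lengths (7, 7); label the merged cluster JW
  updated: d(CDGQR,JW)=76/5
iteration 6: select CDGQR,JW (d=76/5); attach at lengths (79/40, 3/5); label the merged cluster CDGJQRW
final tree: ((C:45/8,((D:5/4,(G:1/2,R:1/2):3/4):25/12,Q:10/3):55/24):79/40,(J:7,W:7):3/5)
total length: 3949/120

J,W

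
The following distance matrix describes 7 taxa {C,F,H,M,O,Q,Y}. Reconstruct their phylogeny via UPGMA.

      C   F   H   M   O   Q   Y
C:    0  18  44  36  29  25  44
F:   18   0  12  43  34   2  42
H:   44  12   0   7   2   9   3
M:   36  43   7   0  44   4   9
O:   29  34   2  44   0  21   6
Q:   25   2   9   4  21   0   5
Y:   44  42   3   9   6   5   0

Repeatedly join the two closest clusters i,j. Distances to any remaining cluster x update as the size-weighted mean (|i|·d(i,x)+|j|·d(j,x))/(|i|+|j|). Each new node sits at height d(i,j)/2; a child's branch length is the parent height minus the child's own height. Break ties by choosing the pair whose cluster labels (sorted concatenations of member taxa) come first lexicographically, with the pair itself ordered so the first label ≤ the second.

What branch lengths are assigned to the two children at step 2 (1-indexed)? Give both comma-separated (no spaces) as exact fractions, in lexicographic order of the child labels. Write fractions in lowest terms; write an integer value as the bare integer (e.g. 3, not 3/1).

step 1: merge (F,Q) at d=2; branch lengths F→1, Q→1; new cluster FQ
  updated: d(C,FQ)=43/2, d(FQ,H)=21/2, d(FQ,M)=47/2, d(FQ,O)=55/2, d(FQ,Y)=47/2
step 2: merge (H,O) at d=2; branch lengths H→1, O→1; new cluster HO
  updated: d(C,HO)=73/2, d(FQ,HO)=19, d(HO,M)=51/2, d(HO,Y)=9/2
step 3: merge (HO,Y) at d=9/2; branch lengths HO→5/4, Y→9/4; new cluster HOY
  updated: d(C,HOY)=39, d(FQ,HOY)=41/2, d(HOY,M)=20
step 4: merge (HOY,M) at d=20; branch lengths HOY→31/4, M→10; new cluster HMOY
  updated: d(C,HMOY)=153/4, d(FQ,HMOY)=85/4
step 5: merge (FQ,HMOY) at d=85/4; branch lengths FQ→77/8, HMOY→5/8; new cluster FHMOQY
  updated: d(C,FHMOQY)=98/3
step 6: merge (C,FHMOQY) at d=98/3; branch lengths C→49/3, FHMOQY→137/24; new cluster CFHMOQY
final tree: (C:49/3,((F:1,Q:1):77/8,(((H:1,O:1):5/4,Y:9/4):31/4,M:10):5/8):137/24)
total length: 1381/24

1,1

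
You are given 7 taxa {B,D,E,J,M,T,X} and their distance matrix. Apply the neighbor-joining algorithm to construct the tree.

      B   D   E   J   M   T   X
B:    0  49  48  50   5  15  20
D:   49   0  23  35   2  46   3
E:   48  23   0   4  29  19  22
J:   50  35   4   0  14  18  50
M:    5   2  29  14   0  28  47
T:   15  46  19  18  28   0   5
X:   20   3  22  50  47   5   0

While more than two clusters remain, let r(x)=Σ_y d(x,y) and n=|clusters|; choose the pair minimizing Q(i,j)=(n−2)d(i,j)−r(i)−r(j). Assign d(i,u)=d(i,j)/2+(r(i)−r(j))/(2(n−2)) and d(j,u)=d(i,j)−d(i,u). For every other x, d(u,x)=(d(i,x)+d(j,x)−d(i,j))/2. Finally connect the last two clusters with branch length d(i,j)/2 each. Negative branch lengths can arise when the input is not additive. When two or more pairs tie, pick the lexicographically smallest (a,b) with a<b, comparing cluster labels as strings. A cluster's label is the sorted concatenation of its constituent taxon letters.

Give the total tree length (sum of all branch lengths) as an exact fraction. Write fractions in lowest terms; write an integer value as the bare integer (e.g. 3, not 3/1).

939/16

1. join E+J (d=4, Q=-296) ⇒ EJ; edges |E|=-3/5, |J|=23/5
  updated: d(B,EJ)=47, d(D,EJ)=27, d(EJ,M)=39/2, d(EJ,T)=33/2, d(EJ,X)=34
2. join D+X (d=3, Q=-224) ⇒ DX; edges |D|=15/4, |X|=-3/4
  updated: d(B,DX)=33, d(DX,EJ)=29, d(DX,M)=23, d(DX,T)=24
3. join B+M (d=5, Q=-321/2) ⇒ BM; edges |B|=79/12, |M|=-19/12
  updated: d(BM,DX)=51/2, d(BM,EJ)=123/4, d(BM,T)=19
4. join BM+DX (d=51/2, Q=-411/4) ⇒ BDMX; edges |BM|=191/16, |DX|=217/16
  updated: d(BDMX,EJ)=137/8, d(BDMX,T)=35/4
5. join BDMX+EJ (d=137/8, Q=-339/8) ⇒ BDEJMX; edges |BDMX|=75/16, |EJ|=199/16
  updated: d(BDEJMX,T)=65/16
6. join BDEJMX+T (d=65/16) ⇒ BDEJMTX; edges |BDEJMX|=65/32, |T|=65/32
final tree: ((((B:79/12,M:-19/12):191/16,(D:15/4,X:-3/4):217/16):75/16,(E:-3/5,J:23/5):199/16):65/32,T:65/32)
total length: 939/16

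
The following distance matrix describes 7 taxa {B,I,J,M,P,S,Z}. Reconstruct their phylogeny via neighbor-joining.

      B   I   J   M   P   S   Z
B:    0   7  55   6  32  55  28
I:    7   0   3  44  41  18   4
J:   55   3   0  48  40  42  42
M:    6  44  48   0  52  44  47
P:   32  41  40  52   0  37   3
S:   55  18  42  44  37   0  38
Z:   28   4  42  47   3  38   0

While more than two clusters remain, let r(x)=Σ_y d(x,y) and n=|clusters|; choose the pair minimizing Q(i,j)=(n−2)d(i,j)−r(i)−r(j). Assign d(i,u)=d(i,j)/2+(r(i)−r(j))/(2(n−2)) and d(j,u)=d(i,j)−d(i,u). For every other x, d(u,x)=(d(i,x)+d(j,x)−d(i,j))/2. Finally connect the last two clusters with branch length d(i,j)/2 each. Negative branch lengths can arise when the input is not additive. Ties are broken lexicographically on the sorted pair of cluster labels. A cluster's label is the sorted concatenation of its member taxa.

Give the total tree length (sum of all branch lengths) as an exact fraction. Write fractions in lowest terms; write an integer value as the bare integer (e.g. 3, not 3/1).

1283/16

1. join B+M (d=6, Q=-394) ⇒ BM; edges |B|=-14/5, |M|=44/5
  updated: d(BM,I)=45/2, d(BM,J)=97/2, d(BM,P)=39, d(BM,S)=93/2, d(BM,Z)=69/2
2. join P+Z (d=3, Q=-539/2) ⇒ PZ; edges |P|=101/16, |Z|=-53/16
  updated: d(BM,PZ)=141/4, d(I,PZ)=21, d(J,PZ)=79/2, d(PZ,S)=36
3. join I+J (d=3, Q=-377/2) ⇒ IJ; edges |I|=-119/12, |J|=155/12
  updated: d(BM,IJ)=34, d(IJ,PZ)=115/4, d(IJ,S)=57/2
4. join BM+PZ (d=141/4, Q=-581/4) ⇒ BMPZ; edges |BM|=345/16, |PZ|=219/16
  updated: d(BMPZ,IJ)=55/4, d(BMPZ,S)=189/8
5. join BMPZ+IJ (d=55/4, Q=-527/8) ⇒ BIJMPZ; edges |BMPZ|=71/16, |IJ|=149/16
  updated: d(BIJMPZ,S)=307/16
6. join BIJMPZ+S (d=307/16) ⇒ BIJMPSZ; edges |BIJMPZ|=307/32, |S|=307/32
final tree: ((((B:-14/5,M:44/5):345/16,(P:101/16,Z:-53/16):219/16):71/16,(I:-119/12,J:155/12):149/16):307/32,S:307/32)
total length: 1283/16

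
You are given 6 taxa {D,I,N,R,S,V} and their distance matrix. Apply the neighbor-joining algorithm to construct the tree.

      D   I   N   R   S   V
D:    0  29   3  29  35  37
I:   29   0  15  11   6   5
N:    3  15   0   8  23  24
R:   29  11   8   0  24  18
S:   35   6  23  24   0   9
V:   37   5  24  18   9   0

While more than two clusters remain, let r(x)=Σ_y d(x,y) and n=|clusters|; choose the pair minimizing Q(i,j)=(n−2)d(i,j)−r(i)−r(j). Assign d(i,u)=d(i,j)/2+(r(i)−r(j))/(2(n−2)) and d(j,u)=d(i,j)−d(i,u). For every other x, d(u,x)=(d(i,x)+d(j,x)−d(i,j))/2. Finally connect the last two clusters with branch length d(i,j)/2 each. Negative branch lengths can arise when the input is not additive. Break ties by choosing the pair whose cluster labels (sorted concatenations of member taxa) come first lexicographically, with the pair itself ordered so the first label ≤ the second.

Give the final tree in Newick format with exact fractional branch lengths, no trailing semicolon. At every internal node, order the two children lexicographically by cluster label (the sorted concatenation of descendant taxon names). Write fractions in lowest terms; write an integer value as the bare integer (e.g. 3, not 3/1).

(((((D:9,N:-6):25/2,R:9/2):143/16,I:-27/16):43/16,S:85/16):59/32,V:59/32)

iteration 1: select D,N (d=3, Q=-194); attach at lengths (9, -6); label the merged cluster DN
  updated: d(DN,I)=41/2, d(DN,R)=17, d(DN,S)=55/2, d(DN,V)=29
iteration 2: select DN,R (d=17, Q=-113); attach at lengths (25/2, 9/2); label the merged cluster DNR
  updated: d(DNR,I)=29/4, d(DNR,S)=69/4, d(DNR,V)=15
iteration 3: select DNR,I (d=29/4, Q=-173/4); attach at lengths (143/16, -27/16); label the merged cluster DINR
  updated: d(DINR,S)=8, d(DINR,V)=51/8
iteration 4: select DINR,S (d=8, Q=-187/8); attach at lengths (43/16, 85/16); label the merged cluster DINRS
  updated: d(DINRS,V)=59/16
iteration 5: select DINRS,V (d=59/16); attach at lengths (59/32, 59/32); label the merged cluster DINRSV
final tree: (((((D:9,N:-6):25/2,R:9/2):143/16,I:-27/16):43/16,S:85/16):59/32,V:59/32)
total length: 623/16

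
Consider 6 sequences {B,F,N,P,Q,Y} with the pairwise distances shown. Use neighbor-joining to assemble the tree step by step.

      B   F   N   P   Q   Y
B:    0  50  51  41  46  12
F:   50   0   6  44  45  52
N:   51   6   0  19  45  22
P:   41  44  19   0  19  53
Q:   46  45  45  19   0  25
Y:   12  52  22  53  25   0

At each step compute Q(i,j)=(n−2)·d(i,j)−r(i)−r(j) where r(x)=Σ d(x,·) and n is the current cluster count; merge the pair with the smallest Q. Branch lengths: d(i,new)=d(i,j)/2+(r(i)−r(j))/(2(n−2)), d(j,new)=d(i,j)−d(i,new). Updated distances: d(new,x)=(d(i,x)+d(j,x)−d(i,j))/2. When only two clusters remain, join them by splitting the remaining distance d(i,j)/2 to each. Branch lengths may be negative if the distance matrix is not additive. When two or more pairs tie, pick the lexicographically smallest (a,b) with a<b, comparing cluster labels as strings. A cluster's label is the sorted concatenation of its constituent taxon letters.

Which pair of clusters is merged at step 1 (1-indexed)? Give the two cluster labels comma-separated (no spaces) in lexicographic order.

B,Y

1. join B+Y (d=12, Q=-316) ⇒ BY; edges |B|=21/2, |Y|=3/2
  updated: d(BY,F)=45, d(BY,N)=61/2, d(BY,P)=41, d(BY,Q)=59/2
2. join F+N (d=6, Q=-445/2) ⇒ FN; edges |F|=115/12, |N|=-43/12
  updated: d(BY,FN)=139/4, d(FN,P)=57/2, d(FN,Q)=42
3. join BY+FN (d=139/4, Q=-141) ⇒ BFNY; edges |BY|=139/8, |FN|=139/8
  updated: d(BFNY,P)=139/8, d(BFNY,Q)=147/8
4. join BFNY+P (d=139/8, Q=-219/4) ⇒ BFNPY; edges |BFNY|=67/8, |P|=9
  updated: d(BFNPY,Q)=10
5. join BFNPY+Q (d=10) ⇒ BFNPQY; edges |BFNPY|=5, |Q|=5
final tree: ((((B:21/2,Y:3/2):139/8,(F:115/12,N:-43/12):139/8):67/8,P:9):5,Q:5)
total length: 641/8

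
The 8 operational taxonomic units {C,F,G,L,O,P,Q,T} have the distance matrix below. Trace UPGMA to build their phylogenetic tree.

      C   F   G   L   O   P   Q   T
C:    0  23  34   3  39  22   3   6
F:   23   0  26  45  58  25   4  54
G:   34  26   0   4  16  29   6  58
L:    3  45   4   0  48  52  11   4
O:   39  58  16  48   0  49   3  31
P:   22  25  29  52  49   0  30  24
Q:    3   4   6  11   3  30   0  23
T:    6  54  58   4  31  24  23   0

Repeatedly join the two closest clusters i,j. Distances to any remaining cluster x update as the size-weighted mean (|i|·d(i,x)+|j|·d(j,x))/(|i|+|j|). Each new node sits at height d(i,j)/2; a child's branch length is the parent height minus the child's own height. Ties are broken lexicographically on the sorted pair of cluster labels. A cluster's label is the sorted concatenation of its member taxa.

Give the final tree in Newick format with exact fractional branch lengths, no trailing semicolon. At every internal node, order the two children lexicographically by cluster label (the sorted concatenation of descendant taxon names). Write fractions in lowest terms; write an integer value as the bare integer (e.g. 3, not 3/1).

iteration 1: select C,L (d=3); attach at lengths (3/2, 3/2); label the merged cluster CL
  updated: d(CL,F)=34, d(CL,G)=19, d(CL,O)=87/2, d(CL,P)=37, d(CL,Q)=7, d(CL,T)=5
iteration 2: select O,Q (d=3); attach at lengths (3/2, 3/2); label the merged cluster OQ
  updated: d(CL,OQ)=101/4, d(F,OQ)=31, d(G,OQ)=11, d(OQ,P)=79/2, d(OQ,T)=27
iteration 3: select CL,T (d=5); attach at lengths (1, 5/2); label the merged cluster CLT
  updated: d(CLT,F)=122/3, d(CLT,G)=32, d(CLT,OQ)=155/6, d(CLT,P)=98/3
iteration 4: select G,OQ (d=11); attach at lengths (11/2, 4); label the merged cluster GOQ
  updated: d(CLT,GOQ)=251/9, d(F,GOQ)=88/3, d(GOQ,P)=36
iteration 5: select F,P (d=25); attach at lengths (25/2, 25/2); label the merged cluster FP
  updated: d(CLT,FP)=110/3, d(FP,GOQ)=98/3
iteration 6: select CLT,GOQ (d=251/9); attach at lengths (103/9, 76/9); label the merged cluster CGLOQT
  updated: d(CGLOQT,FP)=104/3
iteration 7: select CGLOQT,FP (d=104/3); attach at lengths (61/18, 29/6); label the merged cluster CFGLOPQT
final tree: ((((C:3/2,L:3/2):1,T:5/2):103/9,(G:11/2,(O:3/2,Q:3/2):4):76/9):61/18,(F:25/2,P:25/2):29/6)
total length: 649/9

((((C:3/2,L:3/2):1,T:5/2):103/9,(G:11/2,(O:3/2,Q:3/2):4):76/9):61/18,(F:25/2,P:25/2):29/6)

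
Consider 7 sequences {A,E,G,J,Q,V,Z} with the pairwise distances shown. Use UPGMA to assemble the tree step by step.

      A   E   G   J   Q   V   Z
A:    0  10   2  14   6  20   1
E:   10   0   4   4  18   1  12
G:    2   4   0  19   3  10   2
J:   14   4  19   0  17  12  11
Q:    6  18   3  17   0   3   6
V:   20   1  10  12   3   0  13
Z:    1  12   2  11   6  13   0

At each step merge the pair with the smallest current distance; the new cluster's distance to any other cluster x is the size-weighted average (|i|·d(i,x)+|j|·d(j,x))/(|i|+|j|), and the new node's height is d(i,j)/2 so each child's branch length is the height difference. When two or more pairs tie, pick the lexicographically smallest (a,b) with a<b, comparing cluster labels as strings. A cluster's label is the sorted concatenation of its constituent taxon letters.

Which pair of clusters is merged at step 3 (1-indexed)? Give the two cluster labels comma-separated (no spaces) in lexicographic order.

AZ,G

step 1: merge (A,Z) at d=1; branch lengths A→1/2, Z→1/2; new cluster AZ
  updated: d(AZ,E)=11, d(AZ,G)=2, d(AZ,J)=25/2, d(AZ,Q)=6, d(AZ,V)=33/2
step 2: merge (E,V) at d=1; branch lengths E→1/2, V→1/2; new cluster EV
  updated: d(AZ,EV)=55/4, d(EV,G)=7, d(EV,J)=8, d(EV,Q)=21/2
step 3: merge (AZ,G) at d=2; branch lengths AZ→1/2, G→1; new cluster AGZ
  updated: d(AGZ,EV)=23/2, d(AGZ,J)=44/3, d(AGZ,Q)=5
step 4: merge (AGZ,Q) at d=5; branch lengths AGZ→3/2, Q→5/2; new cluster AGQZ
  updated: d(AGQZ,EV)=45/4, d(AGQZ,J)=61/4
step 5: merge (EV,J) at d=8; branch lengths EV→7/2, J→4; new cluster EJV
  updated: d(AGQZ,EJV)=151/12
step 6: merge (AGQZ,EJV) at d=151/12; branch lengths AGQZ→91/24, EJV→55/24; new cluster AEGJQVZ
final tree: ((((A:1/2,Z:1/2):1/2,G:1):3/2,Q:5/2):91/24,((E:1/2,V:1/2):7/2,J:4):55/24)
total length: 253/12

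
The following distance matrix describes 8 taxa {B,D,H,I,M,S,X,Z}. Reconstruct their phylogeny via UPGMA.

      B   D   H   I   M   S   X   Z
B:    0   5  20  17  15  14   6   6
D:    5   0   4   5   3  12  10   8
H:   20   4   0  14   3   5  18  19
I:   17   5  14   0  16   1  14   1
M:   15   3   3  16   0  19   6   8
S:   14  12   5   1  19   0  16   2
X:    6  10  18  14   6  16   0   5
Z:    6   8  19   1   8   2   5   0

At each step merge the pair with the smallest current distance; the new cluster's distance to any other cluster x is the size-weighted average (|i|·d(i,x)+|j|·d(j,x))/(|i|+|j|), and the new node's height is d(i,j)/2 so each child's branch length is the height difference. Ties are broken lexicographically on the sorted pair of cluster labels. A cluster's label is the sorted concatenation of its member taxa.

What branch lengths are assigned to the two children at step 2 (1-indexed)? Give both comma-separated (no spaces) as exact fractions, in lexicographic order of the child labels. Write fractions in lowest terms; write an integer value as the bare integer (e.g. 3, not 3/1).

1/4,3/4

iteration 1: select I,S (d=1); attach at lengths (1/2, 1/2); label the merged cluster IS
  updated: d(B,IS)=31/2, d(D,IS)=17/2, d(H,IS)=19/2, d(IS,M)=35/2, d(IS,X)=15, d(IS,Z)=3/2
iteration 2: select IS,Z (d=3/2); attach at lengths (1/4, 3/4); label the merged cluster ISZ
  updated: d(B,ISZ)=37/3, d(D,ISZ)=25/3, d(H,ISZ)=38/3, d(ISZ,M)=43/3, d(ISZ,X)=35/3
iteration 3: select D,M (d=3); attach at lengths (3/2, 3/2); label the merged cluster DM
  updated: d(B,DM)=10, d(DM,H)=7/2, d(DM,ISZ)=34/3, d(DM,X)=8
iteration 4: select DM,H (d=7/2); attach at lengths (1/4, 7/4); label the merged cluster DHM
  updated: d(B,DHM)=40/3, d(DHM,ISZ)=106/9, d(DHM,X)=34/3
iteration 5: select B,X (d=6); attach at lengths (3, 3); label the merged cluster BX
  updated: d(BX,DHM)=37/3, d(BX,ISZ)=12
iteration 6: select DHM,ISZ (d=106/9); attach at lengths (149/36, 185/36); label the merged cluster DHIMSZ
  updated: d(BX,DHIMSZ)=73/6
iteration 7: select BX,DHIMSZ (d=73/6); attach at lengths (37/12, 7/36); label the merged cluster BDHIMSXZ
final tree: ((B:3,X:3):37/12,(((D:3/2,M:3/2):1/4,H:7/4):149/36,((I:1/2,S:1/2):1/4,Z:3/4):185/36):7/36)
total length: 230/9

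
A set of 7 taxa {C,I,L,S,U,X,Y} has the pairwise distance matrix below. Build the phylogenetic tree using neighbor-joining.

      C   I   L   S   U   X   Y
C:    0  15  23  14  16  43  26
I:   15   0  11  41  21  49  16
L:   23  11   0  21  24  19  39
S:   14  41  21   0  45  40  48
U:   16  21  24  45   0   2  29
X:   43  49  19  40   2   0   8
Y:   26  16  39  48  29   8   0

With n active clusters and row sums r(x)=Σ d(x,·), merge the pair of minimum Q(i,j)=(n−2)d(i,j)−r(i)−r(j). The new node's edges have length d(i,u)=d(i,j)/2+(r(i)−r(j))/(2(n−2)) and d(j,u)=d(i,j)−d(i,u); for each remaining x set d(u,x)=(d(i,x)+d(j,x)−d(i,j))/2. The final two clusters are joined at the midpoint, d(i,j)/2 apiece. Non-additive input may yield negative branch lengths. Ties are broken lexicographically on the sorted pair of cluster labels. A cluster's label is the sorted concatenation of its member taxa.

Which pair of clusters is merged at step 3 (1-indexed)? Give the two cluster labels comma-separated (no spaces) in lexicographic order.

step 1: merge (U,X) at d=2, Q=-288; branch lengths U→-7/5, X→17/5; new cluster UX
  updated: d(C,UX)=57/2, d(I,UX)=34, d(L,UX)=41/2, d(S,UX)=83/2, d(UX,Y)=35/2
step 2: merge (UX,Y) at d=35/2, Q=-437/2; branch lengths UX→131/16, Y→149/16; new cluster UXY
  updated: d(C,UXY)=37/2, d(I,UXY)=65/4, d(L,UXY)=21, d(S,UXY)=36
step 3: merge (C,S) at d=14, Q=-281/2; branch lengths C→1/12, S→167/12; new cluster CS
  updated: d(CS,I)=21, d(CS,L)=15, d(CS,UXY)=81/4
step 4: merge (CS,L) at d=15, Q=-293/4; branch lengths CS→157/16, L→83/16; new cluster CLS
  updated: d(CLS,I)=17/2, d(CLS,UXY)=105/8
step 5: merge (CLS,I) at d=17/2, Q=-303/8; branch lengths CLS→43/16, I→93/16; new cluster CILS
  updated: d(CILS,UXY)=167/16
step 6: merge (CILS,UXY) at d=167/16; branch lengths CILS→167/32, UXY→167/32; new cluster CILSUXY
final tree: ((((C:1/12,S:167/12):157/16,L:83/16):43/16,I:93/16):167/32,((U:-7/5,X:17/5):131/16,Y:149/16):167/32)
total length: 1079/16

C,S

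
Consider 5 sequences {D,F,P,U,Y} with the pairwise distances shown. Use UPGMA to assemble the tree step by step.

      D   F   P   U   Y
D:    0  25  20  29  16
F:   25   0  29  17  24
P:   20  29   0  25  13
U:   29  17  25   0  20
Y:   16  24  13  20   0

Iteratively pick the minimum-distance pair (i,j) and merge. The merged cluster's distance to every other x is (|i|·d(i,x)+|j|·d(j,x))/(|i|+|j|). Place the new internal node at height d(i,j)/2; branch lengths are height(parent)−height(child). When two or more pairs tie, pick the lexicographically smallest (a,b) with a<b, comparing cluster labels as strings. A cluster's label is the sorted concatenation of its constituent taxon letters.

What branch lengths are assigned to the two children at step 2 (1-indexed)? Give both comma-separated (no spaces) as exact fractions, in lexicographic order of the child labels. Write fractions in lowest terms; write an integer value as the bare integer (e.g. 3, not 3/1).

17/2,17/2

1. join P+Y (d=13) ⇒ PY; edges |P|=13/2, |Y|=13/2
  updated: d(D,PY)=18, d(F,PY)=53/2, d(PY,U)=45/2
2. join F+U (d=17) ⇒ FU; edges |F|=17/2, |U|=17/2
  updated: d(D,FU)=27, d(FU,PY)=49/2
3. join D+PY (d=18) ⇒ DPY; edges |D|=9, |PY|=5/2
  updated: d(DPY,FU)=76/3
4. join DPY+FU (d=76/3) ⇒ DFPUY; edges |DPY|=11/3, |FU|=25/6
final tree: ((D:9,(P:13/2,Y:13/2):5/2):11/3,(F:17/2,U:17/2):25/6)
total length: 148/3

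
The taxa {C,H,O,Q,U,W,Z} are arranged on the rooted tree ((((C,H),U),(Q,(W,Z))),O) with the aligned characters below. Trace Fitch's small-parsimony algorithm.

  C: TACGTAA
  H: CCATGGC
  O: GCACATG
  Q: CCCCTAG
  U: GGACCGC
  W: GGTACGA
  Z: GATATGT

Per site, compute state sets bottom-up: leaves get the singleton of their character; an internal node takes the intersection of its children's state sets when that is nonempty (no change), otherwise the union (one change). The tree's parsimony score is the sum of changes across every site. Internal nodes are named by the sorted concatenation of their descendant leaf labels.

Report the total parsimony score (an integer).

CH@0: {T} ∪ {C} = {C,T} (union, +1)
CHU@0: {C,T} ∪ {G} = {C,G,T} (union, +1)
WZ@0: {G} ∩ {G} = {G} (intersection, +0)
QWZ@0: {C} ∪ {G} = {C,G} (union, +1)
CHQUWZ@0: {C,G,T} ∩ {C,G} = {C,G} (intersection, +0)
CHOQUWZ@0: {C,G} ∩ {G} = {G} (intersection, +0)
CH@1: {A} ∪ {C} = {A,C} (union, +1)
CHU@1: {A,C} ∪ {G} = {A,C,G} (union, +1)
WZ@1: {G} ∪ {A} = {A,G} (union, +1)
QWZ@1: {C} ∪ {A,G} = {A,C,G} (union, +1)
CHQUWZ@1: {A,C,G} ∩ {A,C,G} = {A,C,G} (intersection, +0)
CHOQUWZ@1: {A,C,G} ∩ {C} = {C} (intersection, +0)
CH@2: {C} ∪ {A} = {A,C} (union, +1)
CHU@2: {A,C} ∩ {A} = {A} (intersection, +0)
WZ@2: {T} ∩ {T} = {T} (intersection, +0)
QWZ@2: {C} ∪ {T} = {C,T} (union, +1)
CHQUWZ@2: {A} ∪ {C,T} = {A,C,T} (union, +1)
CHOQUWZ@2: {A,C,T} ∩ {A} = {A} (intersection, +0)
CH@3: {G} ∪ {T} = {G,T} (union, +1)
CHU@3: {G,T} ∪ {C} = {C,G,T} (union, +1)
WZ@3: {A} ∩ {A} = {A} (intersection, +0)
QWZ@3: {C} ∪ {A} = {A,C} (union, +1)
CHQUWZ@3: {C,G,T} ∩ {A,C} = {C} (intersection, +0)
CHOQUWZ@3: {C} ∩ {C} = {C} (intersection, +0)
CH@4: {T} ∪ {G} = {G,T} (union, +1)
CHU@4: {G,T} ∪ {C} = {C,G,T} (union, +1)
WZ@4: {C} ∪ {T} = {C,T} (union, +1)
QWZ@4: {T} ∩ {C,T} = {T} (intersection, +0)
CHQUWZ@4: {C,G,T} ∩ {T} = {T} (intersection, +0)
CHOQUWZ@4: {T} ∪ {A} = {A,T} (union, +1)
CH@5: {A} ∪ {G} = {A,G} (union, +1)
CHU@5: {A,G} ∩ {G} = {G} (intersection, +0)
WZ@5: {G} ∩ {G} = {G} (intersection, +0)
QWZ@5: {A} ∪ {G} = {A,G} (union, +1)
CHQUWZ@5: {G} ∩ {A,G} = {G} (intersection, +0)
CHOQUWZ@5: {G} ∪ {T} = {G,T} (union, +1)
CH@6: {A} ∪ {C} = {A,C} (union, +1)
CHU@6: {A,C} ∩ {C} = {C} (intersection, +0)
WZ@6: {A} ∪ {T} = {A,T} (union, +1)
QWZ@6: {G} ∪ {A,T} = {A,G,T} (union, +1)
CHQUWZ@6: {C} ∪ {A,G,T} = {A,C,G,T} (union, +1)
CHOQUWZ@6: {A,C,G,T} ∩ {G} = {G} (intersection, +0)
per-site changes: [3, 4, 3, 3, 4, 3, 4]; total = 24

24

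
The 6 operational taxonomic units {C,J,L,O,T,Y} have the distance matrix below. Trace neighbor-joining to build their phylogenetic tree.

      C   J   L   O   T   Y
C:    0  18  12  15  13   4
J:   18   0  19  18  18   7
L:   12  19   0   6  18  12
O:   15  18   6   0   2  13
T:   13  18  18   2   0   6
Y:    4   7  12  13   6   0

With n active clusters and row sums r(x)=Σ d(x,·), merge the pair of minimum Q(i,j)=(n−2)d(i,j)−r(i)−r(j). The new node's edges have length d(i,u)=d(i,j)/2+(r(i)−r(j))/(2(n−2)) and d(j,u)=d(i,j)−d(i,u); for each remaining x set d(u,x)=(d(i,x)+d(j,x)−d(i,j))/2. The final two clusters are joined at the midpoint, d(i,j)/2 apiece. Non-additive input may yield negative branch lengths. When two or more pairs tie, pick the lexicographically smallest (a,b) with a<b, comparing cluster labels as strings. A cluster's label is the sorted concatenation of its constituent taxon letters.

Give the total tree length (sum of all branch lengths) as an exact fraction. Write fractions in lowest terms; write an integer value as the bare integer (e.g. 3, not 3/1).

step 1: merge (O,T) at d=2, Q=-103; branch lengths O→5/8, T→11/8; new cluster OT
  updated: d(C,OT)=13, d(J,OT)=17, d(L,OT)=11, d(OT,Y)=17/2
step 2: merge (J,Y) at d=7, Q=-143/2; branch lengths J→101/12, Y→-17/12; new cluster JY
  updated: d(C,JY)=15/2, d(JY,L)=12, d(JY,OT)=37/4
step 3: merge (C,JY) at d=15/2, Q=-185/4; branch lengths C→75/16, JY→45/16; new cluster CJY
  updated: d(CJY,L)=33/4, d(CJY,OT)=59/8
step 4: merge (CJY,L) at d=33/4, Q=-213/8; branch lengths CJY→37/16, L→95/16; new cluster CJLY
  updated: d(CJLY,OT)=81/16
step 5: merge (CJLY,OT) at d=81/16; branch lengths CJLY→81/32, OT→81/32; new cluster CJLOTY
final tree: (((C:75/16,(J:101/12,Y:-17/12):45/16):37/16,L:95/16):81/32,(O:5/8,T:11/8):81/32)
total length: 477/16

477/16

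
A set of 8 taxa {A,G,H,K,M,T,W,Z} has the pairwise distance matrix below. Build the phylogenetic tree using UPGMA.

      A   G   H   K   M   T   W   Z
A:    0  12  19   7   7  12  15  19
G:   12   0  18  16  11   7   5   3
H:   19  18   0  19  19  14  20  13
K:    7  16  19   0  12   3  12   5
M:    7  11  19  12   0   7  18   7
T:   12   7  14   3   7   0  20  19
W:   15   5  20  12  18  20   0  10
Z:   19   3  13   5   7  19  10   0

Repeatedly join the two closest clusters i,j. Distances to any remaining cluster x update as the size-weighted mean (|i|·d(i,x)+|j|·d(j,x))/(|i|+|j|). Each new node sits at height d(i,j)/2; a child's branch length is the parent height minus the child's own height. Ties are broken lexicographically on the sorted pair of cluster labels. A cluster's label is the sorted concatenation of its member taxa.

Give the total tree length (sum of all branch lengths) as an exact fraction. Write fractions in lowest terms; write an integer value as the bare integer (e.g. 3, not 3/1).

6575/168

iteration 1: select G,Z (d=3); attach at lengths (3/2, 3/2); label the merged cluster GZ
  updated: d(A,GZ)=31/2, d(GZ,H)=31/2, d(GZ,K)=21/2, d(GZ,M)=9, d(GZ,T)=13, d(GZ,W)=15/2
iteration 2: select K,T (d=3); attach at lengths (3/2, 3/2); label the merged cluster KT
  updated: d(A,KT)=19/2, d(GZ,KT)=47/4, d(H,KT)=33/2, d(KT,M)=19/2, d(KT,W)=16
iteration 3: select A,M (d=7); attach at lengths (7/2, 7/2); label the merged cluster AM
  updated: d(AM,GZ)=49/4, d(AM,H)=19, d(AM,KT)=19/2, d(AM,W)=33/2
iteration 4: select GZ,W (d=15/2); attach at lengths (9/4, 15/4); label the merged cluster GWZ
  updated: d(AM,GWZ)=41/3, d(GWZ,H)=17, d(GWZ,KT)=79/6
iteration 5: select AM,KT (d=19/2); attach at lengths (5/4, 13/4); label the merged cluster AKMT
  updated: d(AKMT,GWZ)=161/12, d(AKMT,H)=71/4
iteration 6: select AKMT,GWZ (d=161/12); attach at lengths (47/24, 71/24); label the merged cluster AGKMTWZ
  updated: d(AGKMTWZ,H)=122/7
iteration 7: select AGKMTWZ,H (d=122/7); attach at lengths (337/168, 61/7); label the merged cluster AGHKMTWZ
final tree: ((((A:7/2,M:7/2):5/4,(K:3/2,T:3/2):13/4):47/24,((G:3/2,Z:3/2):9/4,W:15/4):71/24):337/168,H:61/7)
total length: 6575/168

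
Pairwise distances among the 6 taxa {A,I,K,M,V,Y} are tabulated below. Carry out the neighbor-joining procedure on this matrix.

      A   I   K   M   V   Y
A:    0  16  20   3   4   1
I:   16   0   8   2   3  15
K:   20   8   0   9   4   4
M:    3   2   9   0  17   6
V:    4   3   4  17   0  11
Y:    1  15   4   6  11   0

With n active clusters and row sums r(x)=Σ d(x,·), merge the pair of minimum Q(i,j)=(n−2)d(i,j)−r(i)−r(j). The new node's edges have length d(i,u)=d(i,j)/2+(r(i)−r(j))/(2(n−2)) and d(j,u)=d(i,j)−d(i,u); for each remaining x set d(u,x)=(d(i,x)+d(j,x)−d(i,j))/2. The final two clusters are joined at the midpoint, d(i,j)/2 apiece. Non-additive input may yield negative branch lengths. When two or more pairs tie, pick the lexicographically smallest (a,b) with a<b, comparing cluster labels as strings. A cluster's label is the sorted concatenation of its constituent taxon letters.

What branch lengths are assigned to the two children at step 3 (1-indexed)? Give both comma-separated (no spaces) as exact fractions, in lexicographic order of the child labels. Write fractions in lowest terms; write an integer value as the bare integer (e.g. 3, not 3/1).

1. join A+Y (d=1, Q=-77) ⇒ AY; edges |A|=11/8, |Y|=-3/8
  updated: d(AY,I)=15, d(AY,K)=23/2, d(AY,M)=4, d(AY,V)=7
2. join AY+M (d=4, Q=-115/2) ⇒ AMY; edges |AY|=35/12, |M|=13/12
  updated: d(AMY,I)=13/2, d(AMY,K)=33/4, d(AMY,V)=10
3. join AMY+I (d=13/2, Q=-117/4) ⇒ AIMY; edges |AMY|=81/16, |I|=23/16
  updated: d(AIMY,K)=39/8, d(AIMY,V)=13/4
4. join AIMY+K (d=39/8, Q=-97/8) ⇒ AIKMY; edges |AIMY|=33/16, |K|=45/16
  updated: d(AIKMY,V)=19/16
5. join AIKMY+V (d=19/16) ⇒ AIKMVY; edges |AIKMY|=19/32, |V|=19/32
final tree: (((((A:11/8,Y:-3/8):35/12,M:13/12):81/16,I:23/16):33/16,K:45/16):19/32,V:19/32)
total length: 281/16

81/16,23/16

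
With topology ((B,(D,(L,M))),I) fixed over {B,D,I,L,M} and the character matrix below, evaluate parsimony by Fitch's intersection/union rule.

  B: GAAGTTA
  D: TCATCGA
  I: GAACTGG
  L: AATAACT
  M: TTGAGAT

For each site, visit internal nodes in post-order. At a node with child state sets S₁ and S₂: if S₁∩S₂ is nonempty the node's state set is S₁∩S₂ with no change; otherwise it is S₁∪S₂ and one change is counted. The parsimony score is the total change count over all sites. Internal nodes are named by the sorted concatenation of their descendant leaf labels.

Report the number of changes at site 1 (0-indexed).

LM@0: {A} ∪ {T} = {A,T} (union, +1)
DLM@0: {T} ∩ {A,T} = {T} (intersection, +0)
BDLM@0: {G} ∪ {T} = {G,T} (union, +1)
BDILM@0: {G,T} ∩ {G} = {G} (intersection, +0)
LM@1: {A} ∪ {T} = {A,T} (union, +1)
DLM@1: {C} ∪ {A,T} = {A,C,T} (union, +1)
BDLM@1: {A} ∩ {A,C,T} = {A} (intersection, +0)
BDILM@1: {A} ∩ {A} = {A} (intersection, +0)
LM@2: {T} ∪ {G} = {G,T} (union, +1)
DLM@2: {A} ∪ {G,T} = {A,G,T} (union, +1)
BDLM@2: {A} ∩ {A,G,T} = {A} (intersection, +0)
BDILM@2: {A} ∩ {A} = {A} (intersection, +0)
LM@3: {A} ∩ {A} = {A} (intersection, +0)
DLM@3: {T} ∪ {A} = {A,T} (union, +1)
BDLM@3: {G} ∪ {A,T} = {A,G,T} (union, +1)
BDILM@3: {A,G,T} ∪ {C} = {A,C,G,T} (union, +1)
LM@4: {A} ∪ {G} = {A,G} (union, +1)
DLM@4: {C} ∪ {A,G} = {A,C,G} (union, +1)
BDLM@4: {T} ∪ {A,C,G} = {A,C,G,T} (union, +1)
BDILM@4: {A,C,G,T} ∩ {T} = {T} (intersection, +0)
LM@5: {C} ∪ {A} = {A,C} (union, +1)
DLM@5: {G} ∪ {A,C} = {A,C,G} (union, +1)
BDLM@5: {T} ∪ {A,C,G} = {A,C,G,T} (union, +1)
BDILM@5: {A,C,G,T} ∩ {G} = {G} (intersection, +0)
LM@6: {T} ∩ {T} = {T} (intersection, +0)
DLM@6: {A} ∪ {T} = {A,T} (union, +1)
BDLM@6: {A} ∩ {A,T} = {A} (intersection, +0)
BDILM@6: {A} ∪ {G} = {A,G} (union, +1)
per-site changes: [2, 2, 2, 3, 3, 3, 2]; total = 17

2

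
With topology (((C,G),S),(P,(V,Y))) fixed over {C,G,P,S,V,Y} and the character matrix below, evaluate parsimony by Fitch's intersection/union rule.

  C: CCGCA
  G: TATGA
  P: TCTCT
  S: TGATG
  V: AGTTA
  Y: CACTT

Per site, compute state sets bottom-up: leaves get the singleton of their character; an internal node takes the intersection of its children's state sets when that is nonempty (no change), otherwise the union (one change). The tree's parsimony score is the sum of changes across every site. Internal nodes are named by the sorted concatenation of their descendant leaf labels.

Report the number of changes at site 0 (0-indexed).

CG@0: {C} ∪ {T} = {C,T} (union, +1)
CGS@0: {C,T} ∩ {T} = {T} (intersection, +0)
VY@0: {A} ∪ {C} = {A,C} (union, +1)
PVY@0: {T} ∪ {A,C} = {A,C,T} (union, +1)
CGPSVY@0: {T} ∩ {A,C,T} = {T} (intersection, +0)
CG@1: {C} ∪ {A} = {A,C} (union, +1)
CGS@1: {A,C} ∪ {G} = {A,C,G} (union, +1)
VY@1: {G} ∪ {A} = {A,G} (union, +1)
PVY@1: {C} ∪ {A,G} = {A,C,G} (union, +1)
CGPSVY@1: {A,C,G} ∩ {A,C,G} = {A,C,G} (intersection, +0)
CG@2: {G} ∪ {T} = {G,T} (union, +1)
CGS@2: {G,T} ∪ {A} = {A,G,T} (union, +1)
VY@2: {T} ∪ {C} = {C,T} (union, +1)
PVY@2: {T} ∩ {C,T} = {T} (intersection, +0)
CGPSVY@2: {A,G,T} ∩ {T} = {T} (intersection, +0)
CG@3: {C} ∪ {G} = {C,G} (union, +1)
CGS@3: {C,G} ∪ {T} = {C,G,T} (union, +1)
VY@3: {T} ∩ {T} = {T} (intersection, +0)
PVY@3: {C} ∪ {T} = {C,T} (union, +1)
CGPSVY@3: {C,G,T} ∩ {C,T} = {C,T} (intersection, +0)
CG@4: {A} ∩ {A} = {A} (intersection, +0)
CGS@4: {A} ∪ {G} = {A,G} (union, +1)
VY@4: {A} ∪ {T} = {A,T} (union, +1)
PVY@4: {T} ∩ {A,T} = {T} (intersection, +0)
CGPSVY@4: {A,G} ∪ {T} = {A,G,T} (union, +1)
per-site changes: [3, 4, 3, 3, 3]; total = 16

3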